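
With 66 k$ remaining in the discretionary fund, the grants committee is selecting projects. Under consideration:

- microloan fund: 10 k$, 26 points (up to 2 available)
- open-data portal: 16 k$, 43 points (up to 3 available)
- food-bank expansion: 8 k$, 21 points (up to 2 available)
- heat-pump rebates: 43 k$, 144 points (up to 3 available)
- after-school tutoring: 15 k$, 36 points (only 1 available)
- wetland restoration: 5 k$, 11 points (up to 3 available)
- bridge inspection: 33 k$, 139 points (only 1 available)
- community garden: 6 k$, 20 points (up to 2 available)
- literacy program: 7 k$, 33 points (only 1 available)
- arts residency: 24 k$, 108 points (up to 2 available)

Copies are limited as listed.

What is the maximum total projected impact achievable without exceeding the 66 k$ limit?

By projected impact per k$: literacy program 4.71, arts residency 4.50, bridge inspection 4.21 lead.
Taking wetland restoration + community garden + literacy program + 2×arts residency: 66 k$ used, 280 in projected impact.

280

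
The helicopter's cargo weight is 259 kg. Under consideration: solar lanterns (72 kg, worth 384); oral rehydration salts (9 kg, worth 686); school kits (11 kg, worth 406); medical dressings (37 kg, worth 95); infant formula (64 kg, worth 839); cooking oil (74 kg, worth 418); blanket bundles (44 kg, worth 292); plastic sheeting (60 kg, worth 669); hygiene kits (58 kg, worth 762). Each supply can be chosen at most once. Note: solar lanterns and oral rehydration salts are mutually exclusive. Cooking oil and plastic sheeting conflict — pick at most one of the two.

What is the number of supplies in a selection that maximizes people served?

Optimal total is 3654.
oral rehydration salts + school kits + infant formula + blanket bundles + plastic sheeting + hygiene kits hits 3654 at 246 kg.
Every optimal selection uses 6 supplies.

6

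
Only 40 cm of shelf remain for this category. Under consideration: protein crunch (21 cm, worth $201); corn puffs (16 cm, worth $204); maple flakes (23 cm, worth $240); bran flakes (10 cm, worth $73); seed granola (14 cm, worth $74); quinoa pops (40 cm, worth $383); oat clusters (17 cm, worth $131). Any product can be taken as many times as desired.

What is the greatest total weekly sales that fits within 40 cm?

444

The ratio heuristic lands on 2×corn puffs (408) but leaves 8 cm idle.
Dropping corn puffs frees 16 cm; slotting in maple flakes (23 cm) lifts the total to 444 at 39 cm.
The spare 1 cm is too small for any remaining product, and no exchange beats 444.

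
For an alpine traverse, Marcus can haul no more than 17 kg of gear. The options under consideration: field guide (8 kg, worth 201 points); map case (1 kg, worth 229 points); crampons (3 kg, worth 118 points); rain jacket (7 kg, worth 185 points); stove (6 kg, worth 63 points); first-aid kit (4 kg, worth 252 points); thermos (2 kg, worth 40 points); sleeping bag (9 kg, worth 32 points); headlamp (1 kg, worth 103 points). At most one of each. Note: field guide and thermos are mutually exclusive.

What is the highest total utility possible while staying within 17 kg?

Density check — map case 229.00, headlamp 103.00, first-aid kit 63.00 are the best per kg.
Taking the top-ratio items first gives map case + crampons + rain jacket + first-aid kit + headlamp for 887 (16 kg).
Replace rain jacket with field guide: the trade gains 16 net, giving 903 at 17 kg.
No other feasible combination exceeds 903.

903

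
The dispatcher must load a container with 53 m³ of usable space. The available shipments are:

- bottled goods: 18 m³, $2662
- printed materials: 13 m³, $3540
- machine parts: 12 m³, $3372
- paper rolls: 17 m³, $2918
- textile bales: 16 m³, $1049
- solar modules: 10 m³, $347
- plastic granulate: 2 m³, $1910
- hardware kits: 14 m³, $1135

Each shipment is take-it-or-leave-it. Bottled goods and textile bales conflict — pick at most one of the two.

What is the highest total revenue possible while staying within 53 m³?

11740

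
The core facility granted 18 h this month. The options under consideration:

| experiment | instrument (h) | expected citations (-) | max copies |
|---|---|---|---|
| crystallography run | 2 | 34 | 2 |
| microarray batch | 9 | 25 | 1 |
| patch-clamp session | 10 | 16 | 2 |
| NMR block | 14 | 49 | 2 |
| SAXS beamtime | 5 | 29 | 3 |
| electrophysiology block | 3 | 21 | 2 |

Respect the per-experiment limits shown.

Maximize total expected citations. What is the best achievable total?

147

Filling by ratio: 2×crystallography run + SAXS beamtime + 2×electrophysiology block for 139, with 3 h left unused.
Dropping electrophysiology block frees 3 h; slotting in SAXS beamtime (5 h) lifts the total to 147 at 17 h.
That's the maximum — no swap from here does better than 147.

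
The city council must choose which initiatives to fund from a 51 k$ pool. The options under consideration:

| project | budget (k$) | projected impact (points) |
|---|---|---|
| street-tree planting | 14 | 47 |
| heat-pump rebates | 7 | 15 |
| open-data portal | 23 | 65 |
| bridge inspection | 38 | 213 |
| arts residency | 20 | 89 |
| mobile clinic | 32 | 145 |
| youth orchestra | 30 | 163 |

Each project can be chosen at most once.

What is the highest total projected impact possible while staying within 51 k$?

Density check — bridge inspection 5.61, youth orchestra 5.43, mobile clinic 4.53, arts residency 4.45 are the best per k$.
Taking the top-ratio projects first gives heat-pump rebates + bridge inspection for 228 (45 k$).
Replace heat-pump rebates and bridge inspection with arts residency + youth orchestra: the trade gains 24 net, giving 252 at 50 k$.

252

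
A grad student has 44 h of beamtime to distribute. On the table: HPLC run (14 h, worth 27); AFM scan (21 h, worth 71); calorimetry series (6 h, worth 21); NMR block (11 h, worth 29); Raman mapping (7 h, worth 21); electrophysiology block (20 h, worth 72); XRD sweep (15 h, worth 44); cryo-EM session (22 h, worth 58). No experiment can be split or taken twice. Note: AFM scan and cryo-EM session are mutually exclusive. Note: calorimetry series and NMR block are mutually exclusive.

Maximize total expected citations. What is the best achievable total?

AFM scan + electrophysiology block uses 41 of the 44 h and totals 143.
No other feasible combination exceeds 143.

143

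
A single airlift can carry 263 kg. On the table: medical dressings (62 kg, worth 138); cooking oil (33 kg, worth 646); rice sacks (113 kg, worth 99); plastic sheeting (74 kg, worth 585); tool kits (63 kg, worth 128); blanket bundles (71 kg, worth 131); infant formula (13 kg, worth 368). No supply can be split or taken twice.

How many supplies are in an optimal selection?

5

Best achievable people served is 1868.
One optimal bundle: medical dressings + cooking oil + plastic sheeting + blanket bundles + infant formula (253 kg).
Every optimal selection uses 5 supplies.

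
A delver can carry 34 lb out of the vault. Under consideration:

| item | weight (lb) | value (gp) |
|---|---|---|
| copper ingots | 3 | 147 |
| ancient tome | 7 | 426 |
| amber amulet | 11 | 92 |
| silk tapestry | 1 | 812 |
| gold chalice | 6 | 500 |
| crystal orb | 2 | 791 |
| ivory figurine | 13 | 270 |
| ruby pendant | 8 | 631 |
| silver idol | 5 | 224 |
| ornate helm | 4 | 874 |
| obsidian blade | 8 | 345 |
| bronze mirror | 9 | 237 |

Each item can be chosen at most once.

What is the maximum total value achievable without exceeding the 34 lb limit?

4258

By value per lb: silk tapestry 812.00, crystal orb 395.50, ornate helm 218.50 lead.
The ratio heuristic lands on copper ingots + ancient tome + silk tapestry + gold chalice + crystal orb + ruby pendant + ornate helm (4181) but leaves 3 lb idle.
Dropping copper ingots frees 3 lb; slotting in silver idol (5 lb) lifts the total to 4258 at 33 lb.
The closest alternative, copper ingots + ancient tome + silk tapestry + gold chalice + crystal orb + ruby pendant + ornate helm, reaches only 4181.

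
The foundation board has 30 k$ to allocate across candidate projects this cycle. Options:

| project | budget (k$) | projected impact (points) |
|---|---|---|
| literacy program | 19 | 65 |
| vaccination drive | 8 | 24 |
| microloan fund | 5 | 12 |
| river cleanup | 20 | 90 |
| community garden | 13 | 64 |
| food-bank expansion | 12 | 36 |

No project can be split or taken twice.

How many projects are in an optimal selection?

The maximum projected impact within 30 k$ is 114.
One optimal bundle: vaccination drive + river cleanup (28 k$).
Every optimal selection uses 2 projects.

2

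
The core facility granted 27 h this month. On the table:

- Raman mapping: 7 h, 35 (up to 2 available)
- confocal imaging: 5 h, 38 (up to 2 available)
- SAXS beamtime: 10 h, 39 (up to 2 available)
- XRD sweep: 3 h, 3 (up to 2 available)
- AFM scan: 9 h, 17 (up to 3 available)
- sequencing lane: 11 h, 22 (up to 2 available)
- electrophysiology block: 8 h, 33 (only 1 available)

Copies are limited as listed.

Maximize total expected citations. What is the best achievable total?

150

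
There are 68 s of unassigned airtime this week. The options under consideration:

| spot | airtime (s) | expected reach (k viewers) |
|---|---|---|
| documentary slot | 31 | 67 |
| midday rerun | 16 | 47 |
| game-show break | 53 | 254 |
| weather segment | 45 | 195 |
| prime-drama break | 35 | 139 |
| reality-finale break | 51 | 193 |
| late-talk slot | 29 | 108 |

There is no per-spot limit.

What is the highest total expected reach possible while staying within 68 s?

254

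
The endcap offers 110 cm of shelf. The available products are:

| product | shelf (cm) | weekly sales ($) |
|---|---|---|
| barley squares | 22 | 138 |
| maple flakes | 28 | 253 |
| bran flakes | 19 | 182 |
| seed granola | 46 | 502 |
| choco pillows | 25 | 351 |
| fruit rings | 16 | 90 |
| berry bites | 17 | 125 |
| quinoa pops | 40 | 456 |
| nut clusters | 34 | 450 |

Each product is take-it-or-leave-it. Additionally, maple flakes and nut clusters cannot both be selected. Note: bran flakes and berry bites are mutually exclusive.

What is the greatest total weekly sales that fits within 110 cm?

1303

Taking the top-ratio products first gives choco pillows + quinoa pops + nut clusters for 1257 (99 cm).
Replace quinoa pops with seed granola: the trade gains 46 net, giving 1303 at 105 cm.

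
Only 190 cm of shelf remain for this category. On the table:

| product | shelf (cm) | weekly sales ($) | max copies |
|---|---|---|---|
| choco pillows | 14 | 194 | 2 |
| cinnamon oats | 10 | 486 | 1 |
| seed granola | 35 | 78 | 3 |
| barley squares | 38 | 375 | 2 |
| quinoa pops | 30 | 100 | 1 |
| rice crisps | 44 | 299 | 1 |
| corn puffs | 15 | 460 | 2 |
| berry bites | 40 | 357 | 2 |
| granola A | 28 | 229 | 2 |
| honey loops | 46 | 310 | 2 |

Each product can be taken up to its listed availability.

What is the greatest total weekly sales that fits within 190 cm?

2901

Density check — cinnamon oats 48.60, corn puffs 30.67, choco pillows 13.86, barley squares 9.87 are the best per cm.
Best packing: 2×choco pillows + cinnamon oats + 2×barley squares + 2×corn puffs + berry bites — 184 cm, 2901 total.
Every other selection either busts 190 cm or exceeds an availability limit or fails to beat 2901.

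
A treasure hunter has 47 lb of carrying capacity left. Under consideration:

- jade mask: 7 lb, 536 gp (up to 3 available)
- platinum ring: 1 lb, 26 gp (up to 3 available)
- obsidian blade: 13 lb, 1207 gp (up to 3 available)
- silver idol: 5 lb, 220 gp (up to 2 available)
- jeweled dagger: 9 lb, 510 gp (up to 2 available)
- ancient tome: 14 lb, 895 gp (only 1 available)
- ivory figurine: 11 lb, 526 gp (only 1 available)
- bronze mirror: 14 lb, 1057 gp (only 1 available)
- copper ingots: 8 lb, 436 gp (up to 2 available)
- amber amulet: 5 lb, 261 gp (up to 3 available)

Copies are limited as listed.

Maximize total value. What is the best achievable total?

Ranking by ratio (value/lb): obsidian blade 92.85, jade mask 76.57, bronze mirror 75.50, ancient tome 63.93.
Jade mask + platinum ring + 3×obsidian blade uses 47 of the 47 lb and totals 4183.
That's the maximum — no swap from here does better than 4183.

4183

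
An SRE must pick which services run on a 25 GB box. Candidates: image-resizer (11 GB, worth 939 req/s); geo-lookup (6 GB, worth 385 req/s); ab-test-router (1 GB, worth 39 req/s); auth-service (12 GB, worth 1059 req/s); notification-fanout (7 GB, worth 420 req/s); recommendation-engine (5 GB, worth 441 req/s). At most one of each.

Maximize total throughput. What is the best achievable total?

2037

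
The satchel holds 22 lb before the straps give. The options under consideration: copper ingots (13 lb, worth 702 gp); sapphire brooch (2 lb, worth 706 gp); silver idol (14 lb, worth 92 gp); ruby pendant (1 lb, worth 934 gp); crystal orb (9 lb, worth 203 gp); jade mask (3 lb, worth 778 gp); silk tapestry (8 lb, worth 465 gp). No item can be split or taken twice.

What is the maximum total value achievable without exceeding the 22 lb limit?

Greedy by ratio would take sapphire brooch + ruby pendant + jade mask + silk tapestry: 14 lb used, total 2883.
Dropping silk tapestry frees 8 lb; slotting in copper ingots (13 lb) lifts the total to 3120 at 19 lb.
Next best is sapphire brooch + ruby pendant + jade mask + silk tapestry at 2883 (14 lb) — short by 237.

3120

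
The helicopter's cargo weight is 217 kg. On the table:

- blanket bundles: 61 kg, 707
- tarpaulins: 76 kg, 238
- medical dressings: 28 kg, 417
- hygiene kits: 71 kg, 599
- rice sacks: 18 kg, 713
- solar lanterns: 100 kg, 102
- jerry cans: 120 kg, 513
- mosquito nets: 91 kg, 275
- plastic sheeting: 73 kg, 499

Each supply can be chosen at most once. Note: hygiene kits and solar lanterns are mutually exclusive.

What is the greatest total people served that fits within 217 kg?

Blanket bundles + medical dressings + hygiene kits + rice sacks uses 178 of the 217 kg and totals 2436.
The spare 39 kg is too small for any remaining supply, and no feasible exchange beats 2436.

2436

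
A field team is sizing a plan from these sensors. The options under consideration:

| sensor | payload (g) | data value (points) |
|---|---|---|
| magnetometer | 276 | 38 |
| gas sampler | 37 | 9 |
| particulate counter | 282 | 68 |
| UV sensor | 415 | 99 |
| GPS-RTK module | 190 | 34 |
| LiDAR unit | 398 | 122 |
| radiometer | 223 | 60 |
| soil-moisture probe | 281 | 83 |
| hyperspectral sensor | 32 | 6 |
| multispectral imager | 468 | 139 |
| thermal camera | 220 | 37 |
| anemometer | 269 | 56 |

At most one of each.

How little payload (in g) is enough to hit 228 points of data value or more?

Look for the lowest-payload combination reaching 228.
Taking soil-moisture probe + hyperspectral sensor + multispectral imager gives 228 (≥ 228) for 781 g.
Below 781 g the best achievable stays under 228.

781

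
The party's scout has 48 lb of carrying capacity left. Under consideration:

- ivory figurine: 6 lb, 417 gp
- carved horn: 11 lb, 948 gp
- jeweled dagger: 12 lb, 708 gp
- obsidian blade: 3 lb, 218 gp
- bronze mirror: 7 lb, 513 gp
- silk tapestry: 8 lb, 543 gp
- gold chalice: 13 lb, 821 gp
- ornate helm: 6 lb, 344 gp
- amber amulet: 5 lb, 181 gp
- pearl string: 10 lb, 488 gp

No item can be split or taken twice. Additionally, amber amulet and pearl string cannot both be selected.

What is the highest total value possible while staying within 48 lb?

Best packing: ivory figurine + carved horn + obsidian blade + bronze mirror + silk tapestry + gold chalice — 48 lb, 3460 total.

3460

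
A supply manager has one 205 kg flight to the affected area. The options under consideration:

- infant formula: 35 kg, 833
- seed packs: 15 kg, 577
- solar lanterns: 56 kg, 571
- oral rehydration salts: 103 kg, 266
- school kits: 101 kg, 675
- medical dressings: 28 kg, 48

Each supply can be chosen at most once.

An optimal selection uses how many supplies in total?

4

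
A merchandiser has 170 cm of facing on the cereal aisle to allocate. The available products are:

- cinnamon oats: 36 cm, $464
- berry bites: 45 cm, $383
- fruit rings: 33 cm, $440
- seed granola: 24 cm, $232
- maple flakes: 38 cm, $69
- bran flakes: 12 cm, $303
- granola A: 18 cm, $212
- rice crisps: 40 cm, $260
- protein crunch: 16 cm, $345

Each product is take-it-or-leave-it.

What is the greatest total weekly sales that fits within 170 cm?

Filling by ratio: cinnamon oats + fruit rings + seed granola + bran flakes + granola A + protein crunch for 1996, with 31 cm left unused.
Dropping granola A frees 18 cm; slotting in berry bites (45 cm) lifts the total to 2167 at 166 cm.
No other feasible combination exceeds 2167.

2167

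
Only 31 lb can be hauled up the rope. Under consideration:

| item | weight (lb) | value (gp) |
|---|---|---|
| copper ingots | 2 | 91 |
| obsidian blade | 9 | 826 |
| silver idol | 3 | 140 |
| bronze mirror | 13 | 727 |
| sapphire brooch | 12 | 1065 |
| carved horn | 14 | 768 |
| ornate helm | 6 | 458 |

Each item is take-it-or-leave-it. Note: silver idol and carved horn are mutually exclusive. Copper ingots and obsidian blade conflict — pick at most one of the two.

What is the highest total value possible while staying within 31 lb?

Density check — obsidian blade 91.78, sapphire brooch 88.75, ornate helm 76.33 are the best per lb.
Taking obsidian blade + silver idol + sapphire brooch + ornate helm: 30 lb used, 2489 in value.
Next best is obsidian blade + sapphire brooch + ornate helm at 2349 (27 lb) — short by 140.

2489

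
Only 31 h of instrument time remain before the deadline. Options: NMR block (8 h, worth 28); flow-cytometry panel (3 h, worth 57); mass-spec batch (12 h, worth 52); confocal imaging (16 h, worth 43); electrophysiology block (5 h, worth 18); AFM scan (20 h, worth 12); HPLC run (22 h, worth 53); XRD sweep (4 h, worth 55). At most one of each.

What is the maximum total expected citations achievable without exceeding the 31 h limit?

Ranking by ratio (expected citations/h): flow-cytometry panel 19.00, XRD sweep 13.75, mass-spec batch 4.33, electrophysiology block 3.60.
The ratio heuristic lands on flow-cytometry panel + mass-spec batch + electrophysiology block + XRD sweep (182) but leaves 7 h idle.
Replace electrophysiology block with NMR block: the trade gains 10 net, giving 192 at 27 h.
The closest alternative, NMR block + flow-cytometry panel + confocal imaging + XRD sweep, reaches only 183.

192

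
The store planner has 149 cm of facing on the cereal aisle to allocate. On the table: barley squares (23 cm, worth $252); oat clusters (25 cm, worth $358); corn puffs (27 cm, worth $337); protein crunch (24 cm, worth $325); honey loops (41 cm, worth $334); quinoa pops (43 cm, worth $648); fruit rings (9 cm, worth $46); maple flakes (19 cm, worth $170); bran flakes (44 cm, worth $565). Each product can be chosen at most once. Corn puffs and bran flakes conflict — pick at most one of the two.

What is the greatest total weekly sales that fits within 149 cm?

Oat clusters + protein crunch + quinoa pops + fruit rings + bran flakes uses 145 of the 149 cm and totals 1942.
The closest alternative, barley squares + oat clusters + corn puffs + protein crunch + quinoa pops, reaches only 1920.

1942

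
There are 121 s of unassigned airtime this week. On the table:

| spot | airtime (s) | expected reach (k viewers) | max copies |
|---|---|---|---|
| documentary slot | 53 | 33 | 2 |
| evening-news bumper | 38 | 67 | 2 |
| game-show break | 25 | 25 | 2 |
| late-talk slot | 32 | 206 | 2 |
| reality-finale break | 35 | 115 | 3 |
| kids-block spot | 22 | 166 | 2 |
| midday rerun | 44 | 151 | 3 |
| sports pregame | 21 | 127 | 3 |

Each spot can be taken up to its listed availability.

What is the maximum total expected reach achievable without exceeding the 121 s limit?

By expected reach per s: kids-block spot 7.55, late-talk slot 6.44, sports pregame 6.05 lead.
Filling by ratio: 2×late-talk slot + 2×kids-block spot for 744, with 13 s left unused.
Dropping late-talk slot frees 32 s; slotting in 2×sports pregame (42 s) lifts the total to 792 at 118 s.
Every other selection either busts 121 s or exceeds an availability limit or fails to beat 792.

792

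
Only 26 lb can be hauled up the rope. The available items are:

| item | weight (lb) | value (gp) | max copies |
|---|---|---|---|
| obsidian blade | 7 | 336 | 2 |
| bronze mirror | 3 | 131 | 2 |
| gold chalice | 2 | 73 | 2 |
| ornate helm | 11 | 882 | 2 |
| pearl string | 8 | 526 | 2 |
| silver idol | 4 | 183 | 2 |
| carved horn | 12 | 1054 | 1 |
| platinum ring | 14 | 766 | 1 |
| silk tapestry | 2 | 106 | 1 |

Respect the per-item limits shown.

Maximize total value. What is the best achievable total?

2067

By value per lb: carved horn 87.83, ornate helm 80.18, pearl string 65.75, platinum ring 54.71 lead.
Taking the top-ratio items first gives ornate helm + carved horn + silk tapestry for 2042 (25 lb).
The 2 lb tied up in silk tapestry is better spent on bronze mirror — total rises to 2067 (26 lb).
That's the maximum — no swap from here does better than 2067.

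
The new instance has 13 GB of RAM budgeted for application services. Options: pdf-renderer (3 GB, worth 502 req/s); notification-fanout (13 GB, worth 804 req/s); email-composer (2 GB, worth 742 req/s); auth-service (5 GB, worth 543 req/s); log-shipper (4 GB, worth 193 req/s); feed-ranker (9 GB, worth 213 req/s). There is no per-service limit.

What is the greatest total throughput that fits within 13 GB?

Ranking by ratio (throughput/GB): email-composer 371.00, pdf-renderer 167.33, auth-service 108.60.
Best packing: 6×email-composer — 12 GB, 4452 total.

4452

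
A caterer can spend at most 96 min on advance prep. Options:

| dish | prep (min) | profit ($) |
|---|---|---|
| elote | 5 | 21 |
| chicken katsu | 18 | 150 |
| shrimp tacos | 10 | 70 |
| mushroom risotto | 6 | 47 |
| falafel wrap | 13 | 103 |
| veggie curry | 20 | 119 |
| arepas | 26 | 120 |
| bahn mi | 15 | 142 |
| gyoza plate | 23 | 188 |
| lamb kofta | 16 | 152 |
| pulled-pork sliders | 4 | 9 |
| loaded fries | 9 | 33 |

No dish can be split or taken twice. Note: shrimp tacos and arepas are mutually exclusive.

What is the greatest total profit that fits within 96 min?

805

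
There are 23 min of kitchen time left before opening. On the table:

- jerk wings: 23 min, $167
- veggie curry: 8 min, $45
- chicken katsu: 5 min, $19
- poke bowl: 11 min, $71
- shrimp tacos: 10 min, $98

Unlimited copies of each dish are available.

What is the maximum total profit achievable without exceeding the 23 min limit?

196

Density check — shrimp tacos 9.80, jerk wings 7.26, poke bowl 6.45 are the best per min.
Best packing: 2×shrimp tacos — 20 min, 196 total.
That's the maximum — no swap from here does better than 196.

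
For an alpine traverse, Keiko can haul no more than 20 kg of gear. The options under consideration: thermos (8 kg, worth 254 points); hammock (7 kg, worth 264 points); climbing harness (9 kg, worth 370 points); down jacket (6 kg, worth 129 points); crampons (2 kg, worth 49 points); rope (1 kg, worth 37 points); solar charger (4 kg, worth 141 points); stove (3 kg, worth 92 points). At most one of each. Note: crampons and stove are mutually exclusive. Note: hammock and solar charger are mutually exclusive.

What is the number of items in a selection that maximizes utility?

The maximum utility within 20 kg is 763.
hammock + climbing harness + rope + stove hits 763 at 20 kg.
Every optimal selection uses 4 items.

4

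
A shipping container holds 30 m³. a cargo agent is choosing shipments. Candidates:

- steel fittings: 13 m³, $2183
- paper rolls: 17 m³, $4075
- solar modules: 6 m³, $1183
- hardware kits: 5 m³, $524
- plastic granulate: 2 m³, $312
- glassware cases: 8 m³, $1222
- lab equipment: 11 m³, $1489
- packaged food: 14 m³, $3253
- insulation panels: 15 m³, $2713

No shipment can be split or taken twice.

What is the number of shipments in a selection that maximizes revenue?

2

Best achievable revenue is 6258.
For example steel fittings + paper rolls achieves it, using 30 m³.
Any selection reaching 6258 contains exactly 2 shipments.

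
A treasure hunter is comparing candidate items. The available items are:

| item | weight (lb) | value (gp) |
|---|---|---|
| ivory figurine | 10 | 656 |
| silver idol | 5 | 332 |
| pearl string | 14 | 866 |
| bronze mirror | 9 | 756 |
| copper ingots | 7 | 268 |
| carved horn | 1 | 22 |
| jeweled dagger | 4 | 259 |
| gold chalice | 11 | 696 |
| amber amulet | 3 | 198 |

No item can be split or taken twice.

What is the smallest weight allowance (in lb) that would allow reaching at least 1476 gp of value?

21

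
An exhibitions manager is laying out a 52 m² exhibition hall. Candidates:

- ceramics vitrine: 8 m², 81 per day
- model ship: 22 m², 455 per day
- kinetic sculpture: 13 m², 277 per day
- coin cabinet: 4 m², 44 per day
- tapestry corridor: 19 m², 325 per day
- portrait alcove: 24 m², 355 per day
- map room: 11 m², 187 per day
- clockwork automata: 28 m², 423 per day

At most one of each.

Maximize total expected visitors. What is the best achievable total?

967

Ranking by ratio (expected visitors/m²): kinetic sculpture 21.31, model ship 20.68, tapestry corridor 17.11, map room 17.00.
A density-first pass picks model ship + kinetic sculpture + coin cabinet + map room — 963 at 50 m².
The 17 m² tied up in kinetic sculpture and coin cabinet is better spent on tapestry corridor — total rises to 967 (52 m²).
That's the maximum — no swap from here does better than 967.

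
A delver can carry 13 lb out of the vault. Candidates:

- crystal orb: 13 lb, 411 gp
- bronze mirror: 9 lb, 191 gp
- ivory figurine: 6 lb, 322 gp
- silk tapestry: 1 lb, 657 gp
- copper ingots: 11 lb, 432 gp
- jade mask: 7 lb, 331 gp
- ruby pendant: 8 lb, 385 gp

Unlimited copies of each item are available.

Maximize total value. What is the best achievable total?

8541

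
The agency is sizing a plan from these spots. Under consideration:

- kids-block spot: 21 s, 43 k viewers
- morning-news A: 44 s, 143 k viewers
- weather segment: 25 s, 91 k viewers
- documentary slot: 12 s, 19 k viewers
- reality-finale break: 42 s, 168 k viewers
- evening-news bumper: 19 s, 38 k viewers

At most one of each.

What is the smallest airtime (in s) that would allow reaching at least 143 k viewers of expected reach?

42

Need the lightest bundle worth ≥ 143.
reality-finale break: 168 expected reach at 42 s.
Below 42 s the best achievable stays under 143.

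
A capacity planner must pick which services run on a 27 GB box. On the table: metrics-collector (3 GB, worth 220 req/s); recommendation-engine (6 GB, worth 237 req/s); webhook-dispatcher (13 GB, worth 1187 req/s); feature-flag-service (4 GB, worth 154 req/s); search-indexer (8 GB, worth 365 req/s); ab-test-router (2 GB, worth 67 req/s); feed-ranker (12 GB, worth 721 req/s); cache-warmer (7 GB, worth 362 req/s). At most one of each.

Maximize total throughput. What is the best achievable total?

Greedy by ratio would take metrics-collector + webhook-dispatcher + feature-flag-service + cache-warmer: 27 GB used, total 1923.
A better packing is webhook-dispatcher + ab-test-router + feed-ranker: 27 GB, total 1975.
Every other selection either busts 27 GB or fails to beat 1975.

1975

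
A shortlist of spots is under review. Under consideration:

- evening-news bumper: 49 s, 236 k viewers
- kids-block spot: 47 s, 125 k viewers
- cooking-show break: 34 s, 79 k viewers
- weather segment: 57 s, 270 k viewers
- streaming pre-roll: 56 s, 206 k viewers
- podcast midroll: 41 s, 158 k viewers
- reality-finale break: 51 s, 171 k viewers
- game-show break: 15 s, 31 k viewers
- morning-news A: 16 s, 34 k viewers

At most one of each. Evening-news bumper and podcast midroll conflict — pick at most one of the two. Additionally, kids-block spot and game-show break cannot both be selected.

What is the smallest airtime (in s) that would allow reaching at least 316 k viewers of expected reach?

88

Look for the lowest-airtime combination reaching 316.
weather segment + game-show break + morning-news A: 335 expected reach at 88 s.
No combination under 88 s hits 316.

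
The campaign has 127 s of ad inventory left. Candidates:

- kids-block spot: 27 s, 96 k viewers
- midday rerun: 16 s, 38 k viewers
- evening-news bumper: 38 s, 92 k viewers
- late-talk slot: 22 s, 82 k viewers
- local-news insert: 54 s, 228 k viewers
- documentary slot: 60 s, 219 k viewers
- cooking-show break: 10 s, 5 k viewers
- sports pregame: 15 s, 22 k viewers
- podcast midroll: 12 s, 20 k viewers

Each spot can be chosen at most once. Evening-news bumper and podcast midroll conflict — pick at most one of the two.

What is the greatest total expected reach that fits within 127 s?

467

By expected reach per s: local-news insert 4.22, late-talk slot 3.73, documentary slot 3.65, kids-block spot 3.56 lead.
Filling by ratio: kids-block spot + midday rerun + late-talk slot + local-news insert for 444, with 8 s left unused.
Reworking the packing: local-news insert + documentary slot + podcast midroll uses 126 s and improves the total to 467.
Runner-up local-news insert + documentary slot + cooking-show break tops out at 452.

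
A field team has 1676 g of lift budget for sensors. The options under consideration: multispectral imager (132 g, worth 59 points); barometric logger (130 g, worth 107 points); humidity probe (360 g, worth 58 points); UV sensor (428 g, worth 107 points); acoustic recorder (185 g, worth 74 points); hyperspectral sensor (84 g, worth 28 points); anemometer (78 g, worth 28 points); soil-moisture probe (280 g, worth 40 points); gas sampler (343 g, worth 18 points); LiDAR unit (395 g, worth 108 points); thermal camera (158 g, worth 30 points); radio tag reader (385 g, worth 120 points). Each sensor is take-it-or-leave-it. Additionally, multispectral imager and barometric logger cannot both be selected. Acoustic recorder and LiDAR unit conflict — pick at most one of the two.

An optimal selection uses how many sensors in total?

Optimal total is 528.
For example barometric logger + UV sensor + hyperspectral sensor + anemometer + LiDAR unit + thermal camera + radio tag reader achieves it, using 1658 g.
Every optimal selection uses 7 sensors.

7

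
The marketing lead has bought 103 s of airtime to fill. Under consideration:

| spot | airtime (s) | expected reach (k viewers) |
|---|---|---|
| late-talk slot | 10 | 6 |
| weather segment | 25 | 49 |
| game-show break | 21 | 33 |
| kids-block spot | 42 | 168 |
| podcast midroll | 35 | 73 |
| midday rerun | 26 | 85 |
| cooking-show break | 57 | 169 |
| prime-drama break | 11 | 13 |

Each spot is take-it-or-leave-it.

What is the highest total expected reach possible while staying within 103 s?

Greedy by ratio would take kids-block spot + podcast midroll + midday rerun: 103 s used, total 326.
The 61 s tied up in podcast midroll and midday rerun is better spent on cooking-show break — total rises to 337 (99 s).
No other feasible combination exceeds 337.

337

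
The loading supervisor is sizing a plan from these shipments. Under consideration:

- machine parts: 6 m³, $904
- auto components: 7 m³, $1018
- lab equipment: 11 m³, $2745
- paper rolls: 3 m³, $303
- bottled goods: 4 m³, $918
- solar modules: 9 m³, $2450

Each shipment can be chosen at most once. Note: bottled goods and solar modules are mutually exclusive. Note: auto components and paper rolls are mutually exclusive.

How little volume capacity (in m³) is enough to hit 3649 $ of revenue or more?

Look for the lowest-volume combination reaching 3649.
Taking lab equipment + bottled goods gives 3663 (≥ 3649) for 15 m³.
Below 15 m³ the best achievable stays under 3649.

15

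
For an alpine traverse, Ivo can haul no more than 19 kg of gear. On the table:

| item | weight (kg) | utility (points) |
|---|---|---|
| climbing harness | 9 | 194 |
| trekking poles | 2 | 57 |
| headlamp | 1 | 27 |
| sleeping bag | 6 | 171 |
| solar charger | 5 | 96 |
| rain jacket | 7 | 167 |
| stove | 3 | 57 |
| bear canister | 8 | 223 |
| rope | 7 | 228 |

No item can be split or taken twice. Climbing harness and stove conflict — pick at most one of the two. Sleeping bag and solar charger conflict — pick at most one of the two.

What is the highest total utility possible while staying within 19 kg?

Trekking poles + headlamp + sleeping bag + stove + rope uses 19 of the 19 kg and totals 540.
Nothing else feasible within 19 kg beats 540.

540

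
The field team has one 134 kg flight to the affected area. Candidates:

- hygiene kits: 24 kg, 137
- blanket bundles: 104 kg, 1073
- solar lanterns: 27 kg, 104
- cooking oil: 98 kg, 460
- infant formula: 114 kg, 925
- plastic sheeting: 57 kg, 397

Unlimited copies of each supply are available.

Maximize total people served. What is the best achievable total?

Ranking by ratio (people served/kg): blanket bundles 10.32, infant formula 8.11, plastic sheeting 6.96.
Best packing: hygiene kits + blanket bundles — 128 kg, 1210 total.
That's the maximum — no swap from here does better than 1210.

1210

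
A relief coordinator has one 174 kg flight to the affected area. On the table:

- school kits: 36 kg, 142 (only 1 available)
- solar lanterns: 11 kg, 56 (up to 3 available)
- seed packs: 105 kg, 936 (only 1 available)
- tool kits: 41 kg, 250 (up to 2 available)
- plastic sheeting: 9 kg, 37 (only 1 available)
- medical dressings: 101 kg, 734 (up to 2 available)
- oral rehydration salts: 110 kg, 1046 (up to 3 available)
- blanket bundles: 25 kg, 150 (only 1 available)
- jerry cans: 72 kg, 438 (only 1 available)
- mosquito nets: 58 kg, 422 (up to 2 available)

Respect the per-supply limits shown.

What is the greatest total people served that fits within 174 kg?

The ratio ordering already packs tightly: oral rehydration salts + mosquito nets, 168 kg, 1468.

1468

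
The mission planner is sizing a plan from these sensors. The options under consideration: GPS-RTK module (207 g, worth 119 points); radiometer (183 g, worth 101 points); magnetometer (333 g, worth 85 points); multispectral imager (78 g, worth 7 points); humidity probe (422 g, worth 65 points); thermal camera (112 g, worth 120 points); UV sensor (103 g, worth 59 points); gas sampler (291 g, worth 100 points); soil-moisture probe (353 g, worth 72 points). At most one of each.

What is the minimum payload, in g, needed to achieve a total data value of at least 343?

580

Minimise g subject to total data value ≥ 343.
GPS-RTK module + radiometer + multispectral imager + thermal camera: 347 data value at 580 g.
Any bundle with less than 580 g falls short of 343.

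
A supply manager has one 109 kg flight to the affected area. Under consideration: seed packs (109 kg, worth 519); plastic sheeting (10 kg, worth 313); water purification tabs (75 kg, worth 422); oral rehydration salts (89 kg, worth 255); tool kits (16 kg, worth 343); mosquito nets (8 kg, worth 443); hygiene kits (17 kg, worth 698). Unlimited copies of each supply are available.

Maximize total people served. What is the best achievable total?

By people served per kg: mosquito nets 55.38, hygiene kits 41.06, plastic sheeting 31.30 lead.
The ratio ordering already packs tightly: 13×mosquito nets, 104 kg, 5759.

5759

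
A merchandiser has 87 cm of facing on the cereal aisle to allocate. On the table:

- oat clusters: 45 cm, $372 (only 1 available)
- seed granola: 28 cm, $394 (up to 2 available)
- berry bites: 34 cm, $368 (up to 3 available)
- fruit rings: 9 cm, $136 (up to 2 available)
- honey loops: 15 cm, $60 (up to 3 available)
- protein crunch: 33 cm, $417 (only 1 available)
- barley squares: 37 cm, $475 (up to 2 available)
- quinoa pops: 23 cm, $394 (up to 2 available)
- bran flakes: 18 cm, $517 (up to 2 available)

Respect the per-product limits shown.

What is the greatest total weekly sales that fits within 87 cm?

1822

Ranking by ratio (weekly sales/cm): bran flakes 28.72, quinoa pops 17.13, fruit rings 15.11.
Best packing: 2×quinoa pops + 2×bran flakes — 82 cm, 1822 total.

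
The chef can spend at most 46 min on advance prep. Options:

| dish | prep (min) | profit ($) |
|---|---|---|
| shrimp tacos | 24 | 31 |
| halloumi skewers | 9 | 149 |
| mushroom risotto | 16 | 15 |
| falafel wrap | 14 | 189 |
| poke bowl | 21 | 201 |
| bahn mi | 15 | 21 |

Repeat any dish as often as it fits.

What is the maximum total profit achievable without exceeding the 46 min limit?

745

Taking 5×halloumi skewers: 45 min used, 745 in profit.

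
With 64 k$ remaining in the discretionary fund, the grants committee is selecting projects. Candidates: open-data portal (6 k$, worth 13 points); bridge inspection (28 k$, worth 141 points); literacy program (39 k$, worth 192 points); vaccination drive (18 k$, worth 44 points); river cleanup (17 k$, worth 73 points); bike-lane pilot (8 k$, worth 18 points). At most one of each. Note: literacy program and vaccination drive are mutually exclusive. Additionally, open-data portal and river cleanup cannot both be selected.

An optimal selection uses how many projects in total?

3

Optimal total is 283.
One optimal bundle: literacy program + river cleanup + bike-lane pilot (64 k$).
Any selection reaching 283 contains exactly 3 projects.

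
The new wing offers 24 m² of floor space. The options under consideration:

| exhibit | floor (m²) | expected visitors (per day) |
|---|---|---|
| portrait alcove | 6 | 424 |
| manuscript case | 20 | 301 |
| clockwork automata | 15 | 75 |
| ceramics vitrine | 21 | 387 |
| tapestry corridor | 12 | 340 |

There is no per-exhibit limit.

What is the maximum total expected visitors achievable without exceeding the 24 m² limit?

The ratio ordering already packs tightly: 4×portrait alcove, 24 m², 1696.

1696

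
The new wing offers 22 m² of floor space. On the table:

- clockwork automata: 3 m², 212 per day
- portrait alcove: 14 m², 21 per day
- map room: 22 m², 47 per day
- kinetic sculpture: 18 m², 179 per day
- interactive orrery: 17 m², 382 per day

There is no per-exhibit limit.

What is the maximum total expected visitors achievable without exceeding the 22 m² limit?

1484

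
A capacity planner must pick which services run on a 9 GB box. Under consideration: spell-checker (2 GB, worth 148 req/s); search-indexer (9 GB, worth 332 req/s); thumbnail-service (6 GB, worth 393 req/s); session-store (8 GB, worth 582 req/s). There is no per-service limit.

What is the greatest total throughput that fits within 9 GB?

592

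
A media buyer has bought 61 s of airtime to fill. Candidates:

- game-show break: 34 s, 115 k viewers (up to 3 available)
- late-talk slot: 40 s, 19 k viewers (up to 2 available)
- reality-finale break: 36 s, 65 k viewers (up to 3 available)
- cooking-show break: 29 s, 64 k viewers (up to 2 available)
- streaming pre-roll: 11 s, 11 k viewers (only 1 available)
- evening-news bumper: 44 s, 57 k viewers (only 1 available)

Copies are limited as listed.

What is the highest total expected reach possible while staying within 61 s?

By expected reach per s: game-show break 3.38, cooking-show break 2.21, reality-finale break 1.81 lead.
Taking the top-ratio spots first gives game-show break + streaming pre-roll for 126 (45 s).
The 45 s tied up in game-show break and streaming pre-roll is better spent on 2×cooking-show break — total rises to 128 (58 s).

128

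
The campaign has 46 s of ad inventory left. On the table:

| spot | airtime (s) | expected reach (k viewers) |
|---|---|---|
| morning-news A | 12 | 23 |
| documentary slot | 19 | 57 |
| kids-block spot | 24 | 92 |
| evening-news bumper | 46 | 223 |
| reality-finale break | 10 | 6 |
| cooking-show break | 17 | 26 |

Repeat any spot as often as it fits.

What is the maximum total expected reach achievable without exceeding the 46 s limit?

223

Ranking by ratio (expected reach/s): evening-news bumper 4.85, kids-block spot 3.83, documentary slot 3.00, morning-news A 1.92.
Evening-news bumper uses 46 of the 46 s and totals 223.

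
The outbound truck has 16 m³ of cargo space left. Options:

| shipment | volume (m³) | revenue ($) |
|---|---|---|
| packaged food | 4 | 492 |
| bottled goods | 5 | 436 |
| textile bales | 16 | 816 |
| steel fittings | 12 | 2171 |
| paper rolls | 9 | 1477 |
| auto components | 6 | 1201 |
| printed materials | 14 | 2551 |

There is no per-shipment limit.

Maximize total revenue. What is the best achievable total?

Taking packaged food + 2×auto components: 16 m³ used, 2894 in revenue.
That's the maximum — no swap from here does better than 2894.

2894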